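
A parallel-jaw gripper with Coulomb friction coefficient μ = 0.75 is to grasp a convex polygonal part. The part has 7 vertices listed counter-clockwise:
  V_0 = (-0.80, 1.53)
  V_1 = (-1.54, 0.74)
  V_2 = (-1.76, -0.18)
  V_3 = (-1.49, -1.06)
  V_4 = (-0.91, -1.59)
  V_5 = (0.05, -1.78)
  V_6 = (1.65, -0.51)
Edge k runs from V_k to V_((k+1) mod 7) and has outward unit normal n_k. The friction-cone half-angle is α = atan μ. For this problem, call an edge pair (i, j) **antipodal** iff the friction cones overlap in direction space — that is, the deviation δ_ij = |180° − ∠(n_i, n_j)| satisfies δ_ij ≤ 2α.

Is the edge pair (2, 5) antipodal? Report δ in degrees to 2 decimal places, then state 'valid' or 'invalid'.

δ = 68.62°, valid

α = atan 0.75 = 36.87°;  2α = 73.74°
edge 2: e_2 = (+0.27, -0.88);  n_2 = (-0.9560, -0.2933)
edge 5: e_5 = (+1.60, +1.27);  n_5 = (+0.6217, -0.7833)
∠(n_2, n_5) = 111.38°
δ = |180° − 111.38°| = 68.62°
68.62° ≤ 2α = 73.74°  →  valid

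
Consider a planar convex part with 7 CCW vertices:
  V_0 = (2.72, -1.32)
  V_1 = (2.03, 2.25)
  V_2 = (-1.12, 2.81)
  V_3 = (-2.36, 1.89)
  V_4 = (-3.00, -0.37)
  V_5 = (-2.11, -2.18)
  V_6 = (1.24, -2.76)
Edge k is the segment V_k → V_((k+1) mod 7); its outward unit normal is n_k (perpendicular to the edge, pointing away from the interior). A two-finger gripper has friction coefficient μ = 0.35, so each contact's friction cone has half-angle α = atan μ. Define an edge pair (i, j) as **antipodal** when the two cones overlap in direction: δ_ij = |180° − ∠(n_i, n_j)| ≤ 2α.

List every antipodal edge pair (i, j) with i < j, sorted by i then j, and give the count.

count = 5; pairs: (0,3), (0,4), (1,5), (2,6), (3,6)

α = atan 0.35 = 19.29°;  2α = 38.58°
n_0 = (+0.9818, +0.1898)
n_1 = (+0.1750, +0.9846)
n_2 = (-0.5958, +0.8031)
n_3 = (-0.9622, +0.2725)
n_4 = (-0.8974, -0.4413)
n_5 = (-0.1706, -0.9853)
n_6 = (+0.6974, -0.7167)
  (0,1): δ = 111.02°  ·
  (0,2): δ = 64.37°  ·
  (0,3): δ = 26.75°  ✓
  (0,4): δ = 15.24°  ✓
  (0,5): δ = 69.24°  ·
  (0,6): δ = 123.28°  ·
  (1,2): δ = 133.35°  ·
  (1,3): δ = 95.73°  ·
  (1,4): δ = 53.74°  ·
  (1,5): δ = 0.26°  ✓
  (1,6): δ = 54.30°  ·
  (2,3): δ = 142.38°  ·
  (2,4): δ = 100.39°  ·
  (2,5): δ = 46.40°  ·
  (2,6): δ = 7.64°  ✓
  (3,4): δ = 138.00°  ·
  (3,5): δ = 84.01°  ·
  (3,6): δ = 29.97°  ✓
  (4,5): δ = 126.01°  ·
  (4,6): δ = 71.97°  ·
  (5,6): δ = 125.96°  ·
antipodal pairs: 5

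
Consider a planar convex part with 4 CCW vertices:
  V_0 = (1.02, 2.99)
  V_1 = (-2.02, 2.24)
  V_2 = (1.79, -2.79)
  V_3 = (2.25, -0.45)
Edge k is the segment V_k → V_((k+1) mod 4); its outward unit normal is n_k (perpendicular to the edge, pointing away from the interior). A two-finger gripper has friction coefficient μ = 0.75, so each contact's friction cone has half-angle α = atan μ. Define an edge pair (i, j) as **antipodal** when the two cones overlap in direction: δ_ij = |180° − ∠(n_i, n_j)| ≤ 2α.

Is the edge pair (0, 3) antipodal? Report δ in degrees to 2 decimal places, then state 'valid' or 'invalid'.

δ = 95.82°, invalid

α = atan 0.75 = 36.87°;  2α = 73.74°
edge 0: e_0 = (-3.04, -0.75);  n_0 = (-0.2395, +0.9709)
edge 3: e_3 = (-1.23, +3.44);  n_3 = (+0.9416, +0.3367)
∠(n_0, n_3) = 84.18°
δ = |180° − 84.18°| = 95.82°
95.82° > 2α = 73.74°  →  invalid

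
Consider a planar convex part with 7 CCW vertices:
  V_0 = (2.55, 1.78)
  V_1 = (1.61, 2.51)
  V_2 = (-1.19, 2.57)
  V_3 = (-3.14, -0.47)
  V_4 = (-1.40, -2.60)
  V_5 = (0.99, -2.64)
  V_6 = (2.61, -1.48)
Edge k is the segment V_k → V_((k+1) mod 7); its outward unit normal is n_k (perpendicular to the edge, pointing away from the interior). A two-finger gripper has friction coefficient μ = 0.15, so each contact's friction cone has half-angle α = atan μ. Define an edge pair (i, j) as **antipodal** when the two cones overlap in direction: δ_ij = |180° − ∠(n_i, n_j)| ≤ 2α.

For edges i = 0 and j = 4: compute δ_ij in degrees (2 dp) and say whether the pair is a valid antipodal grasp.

δ = 36.87°, invalid

α = atan 0.15 = 8.53°;  2α = 17.06°
edge 0: e_0 = (-0.94, +0.73);  n_0 = (+0.6134, +0.7898)
edge 4: e_4 = (+2.39, -0.04);  n_4 = (-0.0167, -0.9999)
∠(n_0, n_4) = 143.13°
δ = |180° − 143.13°| = 36.87°
36.87° > 2α = 17.06°  →  invalid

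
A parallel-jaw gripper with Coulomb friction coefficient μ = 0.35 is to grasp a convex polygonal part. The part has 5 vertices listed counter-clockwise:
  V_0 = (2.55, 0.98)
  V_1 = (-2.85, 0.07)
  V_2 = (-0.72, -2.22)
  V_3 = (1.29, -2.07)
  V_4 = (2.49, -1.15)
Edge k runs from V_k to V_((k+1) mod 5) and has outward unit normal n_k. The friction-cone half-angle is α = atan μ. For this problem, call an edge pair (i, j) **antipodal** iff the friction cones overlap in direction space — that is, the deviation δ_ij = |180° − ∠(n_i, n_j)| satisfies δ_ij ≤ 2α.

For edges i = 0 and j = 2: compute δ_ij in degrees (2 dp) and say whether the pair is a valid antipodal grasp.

δ = 5.30°, valid

α = atan 0.35 = 19.29°;  2α = 38.58°
edge 0: e_0 = (-5.40, -0.91);  n_0 = (-0.1662, +0.9861)
edge 2: e_2 = (+2.01, +0.15);  n_2 = (+0.0744, -0.9972)
∠(n_0, n_2) = 174.70°
δ = |180° − 174.70°| = 5.30°
5.30° ≤ 2α = 38.58°  →  valid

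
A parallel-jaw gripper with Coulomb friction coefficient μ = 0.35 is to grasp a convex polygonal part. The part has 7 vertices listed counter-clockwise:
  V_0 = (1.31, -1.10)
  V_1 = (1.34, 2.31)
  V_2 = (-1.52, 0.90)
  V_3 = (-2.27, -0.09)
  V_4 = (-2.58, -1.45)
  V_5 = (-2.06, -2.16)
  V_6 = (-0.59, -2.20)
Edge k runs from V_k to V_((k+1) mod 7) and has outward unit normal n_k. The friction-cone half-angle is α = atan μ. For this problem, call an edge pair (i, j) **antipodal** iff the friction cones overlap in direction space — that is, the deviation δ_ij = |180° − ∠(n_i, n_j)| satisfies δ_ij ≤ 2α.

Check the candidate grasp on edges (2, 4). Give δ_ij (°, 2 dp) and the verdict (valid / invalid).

δ = 106.63°, invalid

α = atan 0.35 = 19.29°;  2α = 38.58°
edge 2: e_2 = (-0.75, -0.99);  n_2 = (-0.7971, +0.6039)
edge 4: e_4 = (+0.52, -0.71);  n_4 = (-0.8068, -0.5909)
∠(n_2, n_4) = 73.37°
δ = |180° − 73.37°| = 106.63°
106.63° > 2α = 38.58°  →  invalid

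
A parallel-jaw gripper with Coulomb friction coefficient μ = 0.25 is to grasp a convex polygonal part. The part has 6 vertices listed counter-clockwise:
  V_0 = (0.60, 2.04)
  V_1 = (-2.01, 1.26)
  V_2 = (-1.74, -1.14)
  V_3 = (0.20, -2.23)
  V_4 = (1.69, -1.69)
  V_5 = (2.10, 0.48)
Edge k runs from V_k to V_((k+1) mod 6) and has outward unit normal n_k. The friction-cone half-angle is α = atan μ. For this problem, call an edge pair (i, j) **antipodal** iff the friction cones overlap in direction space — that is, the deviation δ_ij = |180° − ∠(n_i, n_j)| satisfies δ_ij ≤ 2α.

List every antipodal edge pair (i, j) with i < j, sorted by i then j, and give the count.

count = 3; pairs: (0,3), (1,4), (2,5)

α = atan 0.25 = 14.04°;  2α = 28.07°
n_0 = (-0.2863, +0.9581)
n_1 = (-0.9937, -0.1118)
n_2 = (-0.4898, -0.8718)
n_3 = (+0.3407, -0.9402)
n_4 = (+0.9826, -0.1857)
n_5 = (+0.7208, +0.6931)
  (0,1): δ = 100.22°  ·
  (0,2): δ = 45.97°  ·
  (0,3): δ = 3.28°  ✓
  (0,4): δ = 62.66°  ·
  (0,5): δ = 117.24°  ·
  (1,2): δ = 125.75°  ·
  (1,3): δ = 76.50°  ·
  (1,4): δ = 17.12°  ✓
  (1,5): δ = 37.46°  ·
  (2,3): δ = 130.75°  ·
  (2,4): δ = 71.37°  ·
  (2,5): δ = 16.79°  ✓
  (3,4): δ = 120.62°  ·
  (3,5): δ = 66.04°  ·
  (4,5): δ = 125.42°  ·
antipodal pairs: 3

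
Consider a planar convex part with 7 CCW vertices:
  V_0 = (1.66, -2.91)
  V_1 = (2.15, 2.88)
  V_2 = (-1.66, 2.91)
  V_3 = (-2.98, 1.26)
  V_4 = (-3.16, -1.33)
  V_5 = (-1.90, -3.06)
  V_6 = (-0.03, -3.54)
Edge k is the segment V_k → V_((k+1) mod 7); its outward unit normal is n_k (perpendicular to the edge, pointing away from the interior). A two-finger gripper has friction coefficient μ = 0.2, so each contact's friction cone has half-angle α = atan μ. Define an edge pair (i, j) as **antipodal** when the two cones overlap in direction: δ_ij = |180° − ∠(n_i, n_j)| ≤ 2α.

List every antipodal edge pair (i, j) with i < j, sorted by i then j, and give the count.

α = atan 0.2 = 11.31°;  2α = 22.62°
n_0 = (+0.9964, -0.0843)
n_1 = (+0.0079, +1.0000)
n_2 = (-0.7809, +0.6247)
n_3 = (-0.9976, +0.0693)
n_4 = (-0.8083, -0.5887)
n_5 = (-0.2486, -0.9686)
n_6 = (+0.3493, -0.9370)
  (0,1): δ = 85.61°  ·
  (0,2): δ = 33.82°  ·
  (0,3): δ = 0.86°  ✓
  (0,4): δ = 40.90°  ·
  (0,5): δ = 80.44°  ·
  (0,6): δ = 115.28°  ·
  (1,2): δ = 128.21°  ·
  (1,3): δ = 93.52°  ·
  (1,4): δ = 53.48°  ·
  (1,5): δ = 13.94°  ✓
  (1,6): δ = 20.90°  ✓
  (2,3): δ = 145.32°  ·
  (2,4): δ = 105.27°  ·
  (2,5): δ = 65.74°  ·
  (2,6): δ = 30.90°  ·
  (3,4): δ = 139.96°  ·
  (3,5): δ = 100.42°  ·
  (3,6): δ = 65.58°  ·
  (4,5): δ = 140.46°  ·
  (4,6): δ = 105.62°  ·
  (5,6): δ = 145.16°  ·
antipodal pairs: 3

count = 3; pairs: (0,3), (1,5), (1,6)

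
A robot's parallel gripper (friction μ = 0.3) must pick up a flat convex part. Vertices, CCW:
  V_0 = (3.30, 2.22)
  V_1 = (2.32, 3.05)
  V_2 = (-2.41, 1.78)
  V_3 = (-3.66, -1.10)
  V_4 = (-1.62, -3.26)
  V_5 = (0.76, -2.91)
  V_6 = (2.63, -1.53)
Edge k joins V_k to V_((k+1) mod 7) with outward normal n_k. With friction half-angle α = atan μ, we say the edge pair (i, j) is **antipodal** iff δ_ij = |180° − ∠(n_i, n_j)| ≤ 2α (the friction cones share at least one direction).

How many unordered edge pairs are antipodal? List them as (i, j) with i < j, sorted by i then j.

count = 5; pairs: (0,3), (1,4), (1,5), (2,5), (2,6)

α = atan 0.3 = 16.70°;  2α = 33.40°
n_0 = (+0.6463, +0.7631)
n_1 = (-0.2593, +0.9658)
n_2 = (-0.9173, +0.3981)
n_3 = (-0.7270, -0.6866)
n_4 = (+0.1455, -0.9894)
n_5 = (+0.5938, -0.8046)
n_6 = (+0.9844, -0.1759)
  (0,1): δ = 124.71°  ·
  (0,2): δ = 73.20°  ·
  (0,3): δ = 6.37°  ✓
  (0,4): δ = 48.63°  ·
  (0,5): δ = 76.69°  ·
  (0,6): δ = 120.13°  ·
  (1,2): δ = 128.49°  ·
  (1,3): δ = 61.67°  ·
  (1,4): δ = 6.66°  ✓
  (1,5): δ = 21.40°  ✓
  (1,6): δ = 64.84°  ·
  (2,3): δ = 113.17°  ·
  (2,4): δ = 58.17°  ·
  (2,5): δ = 30.11°  ✓
  (2,6): δ = 13.33°  ✓
  (3,4): δ = 125.00°  ·
  (3,5): δ = 96.94°  ·
  (3,6): δ = 53.49°  ·
  (4,5): δ = 151.94°  ·
  (4,6): δ = 108.50°  ·
  (5,6): δ = 136.56°  ·
antipodal pairs: 5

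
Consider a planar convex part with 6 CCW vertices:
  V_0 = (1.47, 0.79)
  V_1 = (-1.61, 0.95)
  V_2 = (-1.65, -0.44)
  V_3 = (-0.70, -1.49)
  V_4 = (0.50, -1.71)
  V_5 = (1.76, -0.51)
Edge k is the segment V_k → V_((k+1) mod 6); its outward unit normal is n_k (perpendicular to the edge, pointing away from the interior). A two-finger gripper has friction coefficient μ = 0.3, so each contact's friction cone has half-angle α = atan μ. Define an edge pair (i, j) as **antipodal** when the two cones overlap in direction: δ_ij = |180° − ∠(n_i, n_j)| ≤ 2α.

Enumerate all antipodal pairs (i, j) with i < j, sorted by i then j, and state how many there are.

count = 3; pairs: (0,3), (1,5), (2,5)

α = atan 0.3 = 16.70°;  2α = 33.40°
n_0 = (+0.0519, +0.9987)
n_1 = (-0.9996, +0.0288)
n_2 = (-0.7415, -0.6709)
n_3 = (-0.1803, -0.9836)
n_4 = (+0.6897, -0.7241)
n_5 = (+0.9760, +0.2177)
  (0,1): δ = 88.67°  ·
  (0,2): δ = 44.89°  ·
  (0,3): δ = 7.42°  ✓
  (0,4): δ = 46.58°  ·
  (0,5): δ = 105.55°  ·
  (1,2): δ = 136.21°  ·
  (1,3): δ = 98.74°  ·
  (1,4): δ = 44.75°  ·
  (1,5): δ = 14.22°  ✓
  (2,3): δ = 142.53°  ·
  (2,4): δ = 88.53°  ·
  (2,5): δ = 29.56°  ✓
  (3,4): δ = 126.01°  ·
  (3,5): δ = 67.04°  ·
  (4,5): δ = 121.03°  ·
antipodal pairs: 3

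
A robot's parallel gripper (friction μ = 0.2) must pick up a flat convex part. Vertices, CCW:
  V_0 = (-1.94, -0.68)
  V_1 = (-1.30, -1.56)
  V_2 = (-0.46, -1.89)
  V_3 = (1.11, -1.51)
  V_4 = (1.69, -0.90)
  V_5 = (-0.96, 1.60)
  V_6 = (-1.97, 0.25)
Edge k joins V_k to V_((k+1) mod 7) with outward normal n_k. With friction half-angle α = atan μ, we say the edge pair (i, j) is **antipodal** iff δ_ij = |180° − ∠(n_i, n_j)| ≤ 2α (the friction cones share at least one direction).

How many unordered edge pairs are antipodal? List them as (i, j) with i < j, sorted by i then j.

α = atan 0.2 = 11.31°;  2α = 22.62°
n_0 = (-0.8087, -0.5882)
n_1 = (-0.3657, -0.9308)
n_2 = (+0.2352, -0.9719)
n_3 = (+0.7247, -0.6891)
n_4 = (+0.6862, +0.7274)
n_5 = (-0.8007, +0.5991)
n_6 = (-0.9995, -0.0322)
  (0,1): δ = 147.48°  ·
  (0,2): δ = 112.42°  ·
  (0,3): δ = 79.58°  ·
  (0,4): δ = 10.64°  ✓
  (0,5): δ = 107.17°  ·
  (0,6): δ = 145.82°  ·
  (1,2): δ = 144.95°  ·
  (1,3): δ = 112.11°  ·
  (1,4): δ = 21.88°  ✓
  (1,5): δ = 74.65°  ·
  (1,6): δ = 113.30°  ·
  (2,3): δ = 147.16°  ·
  (2,4): δ = 56.94°  ·
  (2,5): δ = 39.59°  ·
  (2,6): δ = 78.24°  ·
  (3,4): δ = 89.78°  ·
  (3,5): δ = 6.75°  ✓
  (3,6): δ = 45.40°  ·
  (4,5): δ = 83.47°  ·
  (4,6): δ = 44.82°  ·
  (5,6): δ = 141.35°  ·
antipodal pairs: 3

count = 3; pairs: (0,4), (1,4), (3,5)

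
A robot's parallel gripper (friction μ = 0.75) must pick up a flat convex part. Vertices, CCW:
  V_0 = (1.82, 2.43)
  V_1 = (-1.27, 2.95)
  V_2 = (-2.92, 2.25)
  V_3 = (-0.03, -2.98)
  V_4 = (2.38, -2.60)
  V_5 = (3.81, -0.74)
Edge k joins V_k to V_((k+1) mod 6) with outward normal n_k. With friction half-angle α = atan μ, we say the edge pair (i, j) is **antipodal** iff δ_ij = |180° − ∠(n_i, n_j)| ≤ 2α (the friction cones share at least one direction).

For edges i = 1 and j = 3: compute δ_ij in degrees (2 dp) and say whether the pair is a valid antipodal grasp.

α = atan 0.75 = 36.87°;  2α = 73.74°
edge 1: e_1 = (-1.65, -0.70);  n_1 = (-0.3905, +0.9206)
edge 3: e_3 = (+2.41, +0.38);  n_3 = (+0.1558, -0.9878)
∠(n_1, n_3) = 165.97°
δ = |180° − 165.97°| = 14.03°
14.03° ≤ 2α = 73.74°  →  valid

δ = 14.03°, valid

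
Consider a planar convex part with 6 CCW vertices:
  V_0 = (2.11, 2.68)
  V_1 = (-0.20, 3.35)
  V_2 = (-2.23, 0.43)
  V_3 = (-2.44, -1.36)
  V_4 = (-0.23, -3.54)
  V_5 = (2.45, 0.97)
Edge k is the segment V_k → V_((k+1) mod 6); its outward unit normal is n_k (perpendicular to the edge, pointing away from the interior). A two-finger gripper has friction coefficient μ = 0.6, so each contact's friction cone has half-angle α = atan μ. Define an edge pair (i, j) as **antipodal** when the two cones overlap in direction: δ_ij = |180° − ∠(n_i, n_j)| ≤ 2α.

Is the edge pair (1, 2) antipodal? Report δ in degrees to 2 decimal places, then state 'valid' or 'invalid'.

δ = 151.88°, invalid

α = atan 0.6 = 30.96°;  2α = 61.93°
edge 1: e_1 = (-2.03, -2.92);  n_1 = (-0.8211, +0.5708)
edge 2: e_2 = (-0.21, -1.79);  n_2 = (-0.9932, +0.1165)
∠(n_1, n_2) = 28.12°
δ = |180° − 28.12°| = 151.88°
151.88° > 2α = 61.93°  →  invalid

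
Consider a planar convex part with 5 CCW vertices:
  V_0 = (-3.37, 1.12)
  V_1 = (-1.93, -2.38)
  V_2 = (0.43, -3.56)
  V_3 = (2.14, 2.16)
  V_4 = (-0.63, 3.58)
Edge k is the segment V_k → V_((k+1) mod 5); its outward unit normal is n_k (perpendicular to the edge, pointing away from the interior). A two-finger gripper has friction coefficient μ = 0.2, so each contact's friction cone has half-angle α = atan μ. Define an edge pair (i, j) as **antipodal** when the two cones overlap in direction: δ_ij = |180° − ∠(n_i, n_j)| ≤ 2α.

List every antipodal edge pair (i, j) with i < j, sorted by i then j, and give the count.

count = 1; pairs: (1,3)

α = atan 0.2 = 11.31°;  2α = 22.62°
n_0 = (-0.9248, -0.3805)
n_1 = (-0.4472, -0.8944)
n_2 = (+0.9581, -0.2864)
n_3 = (+0.4562, +0.8899)
n_4 = (-0.6681, +0.7441)
  (0,1): δ = 138.93°  ·
  (0,2): δ = 39.01°  ·
  (0,3): δ = 40.50°  ·
  (0,4): δ = 109.55°  ·
  (1,2): δ = 80.08°  ·
  (1,3): δ = 0.58°  ✓
  (1,4): δ = 68.48°  ·
  (2,3): δ = 100.50°  ·
  (2,4): δ = 31.44°  ·
  (3,4): δ = 110.94°  ·
antipodal pairs: 1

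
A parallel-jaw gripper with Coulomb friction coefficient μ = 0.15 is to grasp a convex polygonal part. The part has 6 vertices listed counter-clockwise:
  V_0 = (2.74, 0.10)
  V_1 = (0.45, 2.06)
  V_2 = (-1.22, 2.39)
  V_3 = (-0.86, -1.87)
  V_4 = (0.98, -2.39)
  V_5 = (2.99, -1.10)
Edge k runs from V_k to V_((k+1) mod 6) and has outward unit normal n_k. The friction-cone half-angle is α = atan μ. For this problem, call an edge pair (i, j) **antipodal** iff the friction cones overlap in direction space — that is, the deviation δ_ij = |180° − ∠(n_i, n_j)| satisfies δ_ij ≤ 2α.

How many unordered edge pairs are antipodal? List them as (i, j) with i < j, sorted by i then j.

count = 2; pairs: (1,3), (2,5)

α = atan 0.15 = 8.53°;  2α = 17.06°
n_0 = (+0.6502, +0.7597)
n_1 = (+0.1939, +0.9810)
n_2 = (-0.9964, -0.0842)
n_3 = (-0.2720, -0.9623)
n_4 = (+0.5401, -0.8416)
n_5 = (+0.9790, +0.2040)
  (0,1): δ = 150.62°  ·
  (0,2): δ = 44.61°  ·
  (0,3): δ = 24.78°  ·
  (0,4): δ = 73.25°  ·
  (0,5): δ = 142.33°  ·
  (1,2): δ = 73.99°  ·
  (1,3): δ = 4.60°  ✓
  (1,4): δ = 43.87°  ·
  (1,5): δ = 112.95°  ·
  (2,3): δ = 110.61°  ·
  (2,4): δ = 62.14°  ·
  (2,5): δ = 6.94°  ✓
  (3,4): δ = 131.53°  ·
  (3,5): δ = 62.45°  ·
  (4,5): δ = 110.92°  ·
antipodal pairs: 2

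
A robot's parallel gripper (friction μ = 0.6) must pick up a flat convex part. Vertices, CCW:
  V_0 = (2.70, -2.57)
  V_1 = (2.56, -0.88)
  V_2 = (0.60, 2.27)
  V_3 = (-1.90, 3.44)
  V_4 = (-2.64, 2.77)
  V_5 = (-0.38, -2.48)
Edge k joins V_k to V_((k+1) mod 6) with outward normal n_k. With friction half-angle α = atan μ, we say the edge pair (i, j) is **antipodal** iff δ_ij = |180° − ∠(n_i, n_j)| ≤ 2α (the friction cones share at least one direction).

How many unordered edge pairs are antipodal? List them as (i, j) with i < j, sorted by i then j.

α = atan 0.6 = 30.96°;  2α = 61.93°
n_0 = (+0.9966, +0.0826)
n_1 = (+0.8491, +0.5283)
n_2 = (+0.4239, +0.9057)
n_3 = (-0.6712, +0.7413)
n_4 = (-0.9185, -0.3954)
n_5 = (-0.0292, -0.9996)
  (0,1): δ = 152.84°  ·
  (0,2): δ = 119.82°  ·
  (0,3): δ = 52.58°  ✓
  (0,4): δ = 18.56°  ✓
  (0,5): δ = 83.59°  ·
  (1,2): δ = 146.97°  ·
  (1,3): δ = 79.73°  ·
  (1,4): δ = 8.60°  ✓
  (1,5): δ = 56.44°  ✓
  (2,3): δ = 112.76°  ·
  (2,4): δ = 41.63°  ✓
  (2,5): δ = 23.41°  ✓
  (3,4): δ = 108.87°  ·
  (3,5): δ = 43.83°  ✓
  (4,5): δ = 114.96°  ·
antipodal pairs: 7

count = 7; pairs: (0,3), (0,4), (1,4), (1,5), (2,4), (2,5), (3,5)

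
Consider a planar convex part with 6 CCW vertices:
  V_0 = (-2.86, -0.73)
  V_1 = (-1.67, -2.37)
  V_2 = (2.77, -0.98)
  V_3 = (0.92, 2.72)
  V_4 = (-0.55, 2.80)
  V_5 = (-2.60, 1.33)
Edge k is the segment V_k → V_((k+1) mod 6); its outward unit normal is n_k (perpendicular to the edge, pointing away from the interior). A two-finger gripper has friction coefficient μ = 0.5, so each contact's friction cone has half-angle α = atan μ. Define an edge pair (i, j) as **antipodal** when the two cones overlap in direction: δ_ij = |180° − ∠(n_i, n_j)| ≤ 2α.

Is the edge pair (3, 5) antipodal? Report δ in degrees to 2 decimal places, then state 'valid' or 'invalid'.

δ = 94.08°, invalid

α = atan 0.5 = 26.57°;  2α = 53.13°
edge 3: e_3 = (-1.47, +0.08);  n_3 = (+0.0543, +0.9985)
edge 5: e_5 = (-0.26, -2.06);  n_5 = (-0.9921, +0.1252)
∠(n_3, n_5) = 85.92°
δ = |180° − 85.92°| = 94.08°
94.08° > 2α = 53.13°  →  invalid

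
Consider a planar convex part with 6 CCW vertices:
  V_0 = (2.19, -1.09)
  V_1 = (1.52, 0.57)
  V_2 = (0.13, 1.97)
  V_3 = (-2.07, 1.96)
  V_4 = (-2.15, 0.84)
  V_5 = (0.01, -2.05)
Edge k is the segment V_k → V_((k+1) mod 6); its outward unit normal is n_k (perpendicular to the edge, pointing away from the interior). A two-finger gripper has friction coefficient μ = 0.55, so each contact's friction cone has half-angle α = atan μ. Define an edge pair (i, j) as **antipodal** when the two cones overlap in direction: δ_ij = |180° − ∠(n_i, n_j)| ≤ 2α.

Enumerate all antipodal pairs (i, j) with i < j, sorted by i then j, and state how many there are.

count = 6; pairs: (0,3), (0,4), (1,3), (1,4), (2,4), (2,5)

α = atan 0.55 = 28.81°;  2α = 57.62°
n_0 = (+0.9273, +0.3743)
n_1 = (+0.7096, +0.7046)
n_2 = (-0.0045, +1.0000)
n_3 = (-0.9975, +0.0712)
n_4 = (-0.8010, -0.5987)
n_5 = (+0.4030, -0.9152)
  (0,1): δ = 157.19°  ·
  (0,2): δ = 111.72°  ·
  (0,3): δ = 26.07°  ✓
  (0,4): δ = 14.79°  ✓
  (0,5): δ = 91.79°  ·
  (1,2): δ = 134.53°  ·
  (1,3): δ = 48.88°  ✓
  (1,4): δ = 8.02°  ✓
  (1,5): δ = 68.97°  ·
  (2,3): δ = 94.35°  ·
  (2,4): δ = 53.49°  ✓
  (2,5): δ = 23.51°  ✓
  (3,4): δ = 139.14°  ·
  (3,5): δ = 62.15°  ·
  (4,5): δ = 103.01°  ·
antipodal pairs: 6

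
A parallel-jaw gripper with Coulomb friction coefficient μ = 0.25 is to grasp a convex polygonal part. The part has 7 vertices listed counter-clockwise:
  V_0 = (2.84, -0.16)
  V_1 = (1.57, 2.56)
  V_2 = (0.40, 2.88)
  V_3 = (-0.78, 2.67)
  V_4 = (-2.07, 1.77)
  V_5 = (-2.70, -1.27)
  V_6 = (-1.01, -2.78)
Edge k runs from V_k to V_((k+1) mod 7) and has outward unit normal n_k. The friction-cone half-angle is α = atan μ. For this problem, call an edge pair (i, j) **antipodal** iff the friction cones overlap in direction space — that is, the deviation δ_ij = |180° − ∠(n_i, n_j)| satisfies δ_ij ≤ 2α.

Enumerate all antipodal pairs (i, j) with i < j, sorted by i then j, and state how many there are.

α = atan 0.25 = 14.04°;  2α = 28.07°
n_0 = (+0.9061, +0.4231)
n_1 = (+0.2638, +0.9646)
n_2 = (-0.1752, +0.9845)
n_3 = (-0.5722, +0.8201)
n_4 = (-0.9792, +0.2029)
n_5 = (-0.6663, -0.7457)
n_6 = (+0.5626, -0.8267)
  (0,1): δ = 130.32°  ·
  (0,2): δ = 104.94°  ·
  (0,3): δ = 80.13°  ·
  (0,4): δ = 36.74°  ·
  (0,5): δ = 23.19°  ✓
  (0,6): δ = 99.21°  ·
  (1,2): δ = 154.61°  ·
  (1,3): δ = 129.80°  ·
  (1,4): δ = 86.41°  ·
  (1,5): δ = 26.48°  ✓
  (1,6): δ = 49.53°  ·
  (2,3): δ = 155.19°  ·
  (2,4): δ = 111.80°  ·
  (2,5): δ = 51.87°  ·
  (2,6): δ = 24.14°  ✓
  (3,4): δ = 136.61°  ·
  (3,5): δ = 76.68°  ·
  (3,6): δ = 0.67°  ✓
  (4,5): δ = 120.07°  ·
  (4,6): δ = 44.06°  ·
  (5,6): δ = 103.98°  ·
antipodal pairs: 4

count = 4; pairs: (0,5), (1,5), (2,6), (3,6)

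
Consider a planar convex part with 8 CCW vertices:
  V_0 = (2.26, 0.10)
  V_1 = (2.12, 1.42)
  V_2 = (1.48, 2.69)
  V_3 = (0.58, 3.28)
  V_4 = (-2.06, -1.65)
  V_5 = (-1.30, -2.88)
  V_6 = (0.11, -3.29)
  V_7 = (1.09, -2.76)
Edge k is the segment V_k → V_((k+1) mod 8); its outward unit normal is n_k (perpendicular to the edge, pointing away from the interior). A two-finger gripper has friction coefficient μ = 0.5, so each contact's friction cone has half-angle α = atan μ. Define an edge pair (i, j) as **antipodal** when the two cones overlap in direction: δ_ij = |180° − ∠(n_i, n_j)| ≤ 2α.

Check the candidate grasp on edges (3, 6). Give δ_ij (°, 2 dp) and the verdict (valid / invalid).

δ = 33.43°, valid

α = atan 0.5 = 26.57°;  2α = 53.13°
edge 3: e_3 = (-2.64, -4.93);  n_3 = (-0.8816, +0.4721)
edge 6: e_6 = (+0.98, +0.53);  n_6 = (+0.4757, -0.8796)
∠(n_3, n_6) = 146.57°
δ = |180° − 146.57°| = 33.43°
33.43° ≤ 2α = 53.13°  →  valid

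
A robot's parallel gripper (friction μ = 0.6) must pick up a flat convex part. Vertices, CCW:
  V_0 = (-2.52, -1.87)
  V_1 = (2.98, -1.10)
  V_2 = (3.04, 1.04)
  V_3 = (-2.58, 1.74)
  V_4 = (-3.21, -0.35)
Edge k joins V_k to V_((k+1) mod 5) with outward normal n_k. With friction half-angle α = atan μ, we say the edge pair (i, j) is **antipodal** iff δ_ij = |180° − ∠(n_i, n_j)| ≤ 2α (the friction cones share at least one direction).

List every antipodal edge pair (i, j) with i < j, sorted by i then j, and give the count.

count = 4; pairs: (0,2), (1,3), (1,4), (2,4)

α = atan 0.6 = 30.96°;  2α = 61.93°
n_0 = (+0.1386, -0.9903)
n_1 = (+0.9996, -0.0280)
n_2 = (+0.1236, +0.9923)
n_3 = (-0.9574, +0.2886)
n_4 = (-0.9106, -0.4134)
  (0,1): δ = 99.58°  ·
  (0,2): δ = 15.07°  ✓
  (0,3): δ = 65.26°  ·
  (0,4): δ = 106.45°  ·
  (1,2): δ = 95.49°  ·
  (1,3): δ = 15.17°  ✓
  (1,4): δ = 26.02°  ✓
  (2,3): δ = 99.67°  ·
  (2,4): δ = 58.48°  ✓
  (3,4): δ = 138.81°  ·
antipodal pairs: 4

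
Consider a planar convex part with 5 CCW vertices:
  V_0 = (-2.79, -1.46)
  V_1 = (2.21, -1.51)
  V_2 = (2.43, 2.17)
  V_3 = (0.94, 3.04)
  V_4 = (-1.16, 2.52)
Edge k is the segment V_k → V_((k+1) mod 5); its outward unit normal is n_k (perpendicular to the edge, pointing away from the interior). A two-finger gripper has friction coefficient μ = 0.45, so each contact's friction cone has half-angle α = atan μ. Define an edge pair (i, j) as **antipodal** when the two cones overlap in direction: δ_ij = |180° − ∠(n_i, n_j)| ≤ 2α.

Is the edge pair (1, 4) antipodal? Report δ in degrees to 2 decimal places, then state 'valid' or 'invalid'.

α = atan 0.45 = 24.23°;  2α = 48.46°
edge 1: e_1 = (+0.22, +3.68);  n_1 = (+0.9982, -0.0597)
edge 4: e_4 = (-1.63, -3.98);  n_4 = (-0.9254, +0.3790)
∠(n_1, n_4) = 161.15°
δ = |180° − 161.15°| = 18.85°
18.85° ≤ 2α = 48.46°  →  valid

δ = 18.85°, valid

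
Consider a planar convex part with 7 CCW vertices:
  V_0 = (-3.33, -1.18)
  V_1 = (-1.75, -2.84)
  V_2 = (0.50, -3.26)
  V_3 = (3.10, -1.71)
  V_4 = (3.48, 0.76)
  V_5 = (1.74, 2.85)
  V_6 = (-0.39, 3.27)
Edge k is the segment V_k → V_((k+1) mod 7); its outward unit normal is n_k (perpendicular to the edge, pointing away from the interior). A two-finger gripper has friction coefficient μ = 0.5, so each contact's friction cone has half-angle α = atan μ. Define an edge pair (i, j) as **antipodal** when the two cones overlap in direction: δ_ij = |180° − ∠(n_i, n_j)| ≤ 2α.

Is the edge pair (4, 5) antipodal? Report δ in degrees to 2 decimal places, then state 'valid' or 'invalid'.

δ = 140.93°, invalid

α = atan 0.5 = 26.57°;  2α = 53.13°
edge 4: e_4 = (-1.74, +2.09);  n_4 = (+0.7685, +0.6398)
edge 5: e_5 = (-2.13, +0.42);  n_5 = (+0.1935, +0.9811)
∠(n_4, n_5) = 39.07°
δ = |180° − 39.07°| = 140.93°
140.93° > 2α = 53.13°  →  invalid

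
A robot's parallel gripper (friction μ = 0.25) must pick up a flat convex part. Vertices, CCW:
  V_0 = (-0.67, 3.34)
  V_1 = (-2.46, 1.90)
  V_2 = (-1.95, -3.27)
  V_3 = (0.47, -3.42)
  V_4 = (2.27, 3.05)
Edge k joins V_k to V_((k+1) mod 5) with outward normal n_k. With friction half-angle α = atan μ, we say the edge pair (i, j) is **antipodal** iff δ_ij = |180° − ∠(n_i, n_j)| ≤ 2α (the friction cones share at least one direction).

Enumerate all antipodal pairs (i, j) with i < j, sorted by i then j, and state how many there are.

α = atan 0.25 = 14.04°;  2α = 28.07°
n_0 = (-0.6268, +0.7792)
n_1 = (-0.9952, -0.0982)
n_2 = (-0.0619, -0.9981)
n_3 = (+0.9634, -0.2680)
n_4 = (+0.0982, +0.9952)
  (0,1): δ = 123.18°  ·
  (0,2): δ = 42.36°  ·
  (0,3): δ = 35.64°  ·
  (0,4): δ = 135.55°  ·
  (1,2): δ = 99.18°  ·
  (1,3): δ = 21.18°  ✓
  (1,4): δ = 78.73°  ·
  (2,3): δ = 102.00°  ·
  (2,4): δ = 2.09°  ✓
  (3,4): δ = 80.09°  ·
antipodal pairs: 2

count = 2; pairs: (1,3), (2,4)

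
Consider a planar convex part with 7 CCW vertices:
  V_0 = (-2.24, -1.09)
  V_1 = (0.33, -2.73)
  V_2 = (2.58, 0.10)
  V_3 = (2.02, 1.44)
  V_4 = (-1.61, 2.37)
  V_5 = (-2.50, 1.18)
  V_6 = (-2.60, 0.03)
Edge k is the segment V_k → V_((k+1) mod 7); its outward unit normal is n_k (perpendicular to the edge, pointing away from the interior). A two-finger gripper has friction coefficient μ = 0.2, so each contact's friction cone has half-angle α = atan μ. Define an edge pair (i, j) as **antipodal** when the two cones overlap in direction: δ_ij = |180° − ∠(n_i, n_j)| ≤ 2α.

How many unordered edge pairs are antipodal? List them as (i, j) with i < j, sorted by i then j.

α = atan 0.2 = 11.31°;  2α = 22.62°
n_0 = (-0.5379, -0.8430)
n_1 = (+0.7828, -0.6223)
n_2 = (+0.9227, +0.3856)
n_3 = (+0.2482, +0.9687)
n_4 = (-0.8008, +0.5989)
n_5 = (-0.9962, +0.0866)
n_6 = (-0.9520, -0.3060)
  (0,1): δ = 95.94°  ·
  (0,2): δ = 34.78°  ·
  (0,3): δ = 18.17°  ✓
  (0,4): δ = 85.75°  ·
  (0,5): δ = 117.57°  ·
  (0,6): δ = 140.36°  ·
  (1,2): δ = 118.83°  ·
  (1,3): δ = 65.88°  ·
  (1,4): δ = 1.69°  ✓
  (1,5): δ = 33.52°  ·
  (1,6): δ = 56.31°  ·
  (2,3): δ = 127.05°  ·
  (2,4): δ = 59.47°  ·
  (2,5): δ = 27.65°  ·
  (2,6): δ = 4.86°  ✓
  (3,4): δ = 112.42°  ·
  (3,5): δ = 80.60°  ·
  (3,6): δ = 57.81°  ·
  (4,5): δ = 148.18°  ·
  (4,6): δ = 125.39°  ·
  (5,6): δ = 157.21°  ·
antipodal pairs: 3

count = 3; pairs: (0,3), (1,4), (2,6)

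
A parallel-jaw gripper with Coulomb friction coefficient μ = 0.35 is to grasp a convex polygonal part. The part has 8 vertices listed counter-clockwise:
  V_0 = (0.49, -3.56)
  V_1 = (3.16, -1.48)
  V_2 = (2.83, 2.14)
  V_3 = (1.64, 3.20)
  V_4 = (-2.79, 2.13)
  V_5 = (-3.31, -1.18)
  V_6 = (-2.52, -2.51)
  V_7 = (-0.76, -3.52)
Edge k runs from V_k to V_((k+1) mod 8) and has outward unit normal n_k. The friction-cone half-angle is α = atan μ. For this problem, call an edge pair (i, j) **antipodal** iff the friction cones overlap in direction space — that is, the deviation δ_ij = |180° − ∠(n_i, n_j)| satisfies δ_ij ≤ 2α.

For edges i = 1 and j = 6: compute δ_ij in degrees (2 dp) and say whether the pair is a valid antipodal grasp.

α = atan 0.35 = 19.29°;  2α = 38.58°
edge 1: e_1 = (-0.33, +3.62);  n_1 = (+0.9959, +0.0908)
edge 6: e_6 = (+1.76, -1.01);  n_6 = (-0.4977, -0.8673)
∠(n_1, n_6) = 125.06°
δ = |180° − 125.06°| = 54.94°
54.94° > 2α = 38.58°  →  invalid

δ = 54.94°, invalid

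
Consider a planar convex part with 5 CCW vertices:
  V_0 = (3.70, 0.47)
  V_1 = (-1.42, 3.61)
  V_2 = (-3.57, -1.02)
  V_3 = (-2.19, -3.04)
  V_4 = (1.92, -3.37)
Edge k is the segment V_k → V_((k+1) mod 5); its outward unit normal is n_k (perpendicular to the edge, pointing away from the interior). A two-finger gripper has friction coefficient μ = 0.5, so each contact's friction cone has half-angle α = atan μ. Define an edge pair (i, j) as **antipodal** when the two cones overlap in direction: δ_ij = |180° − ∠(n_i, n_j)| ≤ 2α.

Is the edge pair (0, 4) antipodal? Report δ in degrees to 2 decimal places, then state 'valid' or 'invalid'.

δ = 96.65°, invalid

α = atan 0.5 = 26.57°;  2α = 53.13°
edge 0: e_0 = (-5.12, +3.14);  n_0 = (+0.5228, +0.8525)
edge 4: e_4 = (+1.78, +3.84);  n_4 = (+0.9073, -0.4206)
∠(n_0, n_4) = 83.35°
δ = |180° − 83.35°| = 96.65°
96.65° > 2α = 53.13°  →  invalid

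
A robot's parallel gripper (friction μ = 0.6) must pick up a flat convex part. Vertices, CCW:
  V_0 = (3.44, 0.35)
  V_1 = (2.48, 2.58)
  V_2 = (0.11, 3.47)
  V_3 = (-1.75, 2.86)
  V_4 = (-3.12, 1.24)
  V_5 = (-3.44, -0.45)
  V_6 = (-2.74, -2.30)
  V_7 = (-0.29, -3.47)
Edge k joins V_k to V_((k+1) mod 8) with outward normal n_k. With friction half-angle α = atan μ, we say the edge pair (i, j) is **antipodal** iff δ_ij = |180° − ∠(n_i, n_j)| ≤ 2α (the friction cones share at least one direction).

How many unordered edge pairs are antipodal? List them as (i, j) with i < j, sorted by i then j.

α = atan 0.6 = 30.96°;  2α = 61.93°
n_0 = (+0.9185, +0.3954)
n_1 = (+0.3516, +0.9362)
n_2 = (-0.3116, +0.9502)
n_3 = (-0.7636, +0.6457)
n_4 = (-0.9825, +0.1860)
n_5 = (-0.9353, -0.3539)
n_6 = (-0.4309, -0.9024)
n_7 = (+0.7155, -0.6986)
  (0,1): δ = 133.87°  ·
  (0,2): δ = 95.13°  ·
  (0,3): δ = 63.51°  ·
  (0,4): δ = 34.01°  ✓
  (0,5): δ = 2.57°  ✓
  (0,6): δ = 41.18°  ✓
  (0,7): δ = 112.39°  ·
  (1,2): δ = 141.26°  ·
  (1,3): δ = 109.64°  ·
  (1,4): δ = 80.14°  ·
  (1,5): δ = 48.69°  ✓
  (1,6): δ = 4.94°  ✓
  (1,7): δ = 66.27°  ·
  (2,3): δ = 148.38°  ·
  (2,4): δ = 118.88°  ·
  (2,5): δ = 87.43°  ·
  (2,6): δ = 43.68°  ✓
  (2,7): δ = 27.53°  ✓
  (3,4): δ = 150.50°  ·
  (3,5): δ = 119.05°  ·
  (3,6): δ = 75.31°  ·
  (3,7): δ = 4.10°  ✓
  (4,5): δ = 148.55°  ·
  (4,6): δ = 104.80°  ·
  (4,7): δ = 33.60°  ✓
  (5,6): δ = 136.25°  ·
  (5,7): δ = 65.04°  ·
  (6,7): δ = 108.79°  ·
antipodal pairs: 9

count = 9; pairs: (0,4), (0,5), (0,6), (1,5), (1,6), (2,6), (2,7), (3,7), (4,7)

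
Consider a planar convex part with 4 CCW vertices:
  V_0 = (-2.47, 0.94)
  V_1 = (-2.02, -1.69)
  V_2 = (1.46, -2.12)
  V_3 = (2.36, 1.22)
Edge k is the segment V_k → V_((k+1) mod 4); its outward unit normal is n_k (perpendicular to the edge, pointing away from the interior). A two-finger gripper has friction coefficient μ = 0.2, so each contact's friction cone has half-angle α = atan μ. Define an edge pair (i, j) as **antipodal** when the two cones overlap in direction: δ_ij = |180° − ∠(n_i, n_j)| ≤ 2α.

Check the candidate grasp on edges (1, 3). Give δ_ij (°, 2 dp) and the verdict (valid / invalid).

δ = 10.36°, valid

α = atan 0.2 = 11.31°;  2α = 22.62°
edge 1: e_1 = (+3.48, -0.43);  n_1 = (-0.1226, -0.9925)
edge 3: e_3 = (-4.83, -0.28);  n_3 = (-0.0579, +0.9983)
∠(n_1, n_3) = 169.64°
δ = |180° − 169.64°| = 10.36°
10.36° ≤ 2α = 22.62°  →  valid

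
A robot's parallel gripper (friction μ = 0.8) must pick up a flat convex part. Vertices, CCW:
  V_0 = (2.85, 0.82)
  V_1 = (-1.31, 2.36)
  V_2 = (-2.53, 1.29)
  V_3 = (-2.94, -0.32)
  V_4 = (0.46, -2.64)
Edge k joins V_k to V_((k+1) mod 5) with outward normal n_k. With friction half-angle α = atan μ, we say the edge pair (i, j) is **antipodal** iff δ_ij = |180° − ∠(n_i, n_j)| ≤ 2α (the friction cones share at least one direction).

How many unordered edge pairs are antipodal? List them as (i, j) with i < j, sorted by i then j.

α = atan 0.8 = 38.66°;  2α = 77.32°
n_0 = (+0.3472, +0.9378)
n_1 = (-0.6594, +0.7518)
n_2 = (-0.9691, +0.2468)
n_3 = (-0.5636, -0.8260)
n_4 = (+0.8228, -0.5683)
  (0,1): δ = 118.43°  ·
  (0,2): δ = 83.97°  ·
  (0,3): δ = 13.99°  ✓
  (0,4): δ = 75.68°  ✓
  (1,2): δ = 145.54°  ·
  (1,3): δ = 75.56°  ✓
  (1,4): δ = 14.11°  ✓
  (2,3): δ = 110.02°  ·
  (2,4): δ = 20.35°  ✓
  (3,4): δ = 90.33°  ·
antipodal pairs: 5

count = 5; pairs: (0,3), (0,4), (1,3), (1,4), (2,4)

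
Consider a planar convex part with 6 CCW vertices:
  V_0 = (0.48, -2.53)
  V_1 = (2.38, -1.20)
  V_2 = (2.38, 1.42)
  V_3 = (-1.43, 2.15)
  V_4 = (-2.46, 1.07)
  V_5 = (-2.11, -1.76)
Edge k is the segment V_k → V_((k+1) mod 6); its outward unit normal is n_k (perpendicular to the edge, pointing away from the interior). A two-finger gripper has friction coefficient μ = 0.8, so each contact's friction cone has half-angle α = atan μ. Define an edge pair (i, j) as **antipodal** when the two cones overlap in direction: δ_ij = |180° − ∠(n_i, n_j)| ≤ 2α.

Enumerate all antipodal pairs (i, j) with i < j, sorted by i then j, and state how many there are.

α = atan 0.8 = 38.66°;  2α = 77.32°
n_0 = (+0.5735, -0.8192)
n_1 = (+1.0000, -0.0000)
n_2 = (+0.1882, +0.9821)
n_3 = (-0.7237, +0.6902)
n_4 = (-0.9924, -0.1227)
n_5 = (-0.2850, -0.9585)
  (0,1): δ = 124.99°  ·
  (0,2): δ = 45.84°  ✓
  (0,3): δ = 11.37°  ✓
  (0,4): δ = 62.06°  ✓
  (0,5): δ = 128.45°  ·
  (1,2): δ = 100.85°  ·
  (1,3): δ = 43.64°  ✓
  (1,4): δ = 7.05°  ✓
  (1,5): δ = 73.44°  ✓
  (2,3): δ = 122.80°  ·
  (2,4): δ = 72.10°  ✓
  (2,5): δ = 5.71°  ✓
  (3,4): δ = 129.31°  ·
  (3,5): δ = 62.91°  ✓
  (4,5): δ = 113.61°  ·
antipodal pairs: 9

count = 9; pairs: (0,2), (0,3), (0,4), (1,3), (1,4), (1,5), (2,4), (2,5), (3,5)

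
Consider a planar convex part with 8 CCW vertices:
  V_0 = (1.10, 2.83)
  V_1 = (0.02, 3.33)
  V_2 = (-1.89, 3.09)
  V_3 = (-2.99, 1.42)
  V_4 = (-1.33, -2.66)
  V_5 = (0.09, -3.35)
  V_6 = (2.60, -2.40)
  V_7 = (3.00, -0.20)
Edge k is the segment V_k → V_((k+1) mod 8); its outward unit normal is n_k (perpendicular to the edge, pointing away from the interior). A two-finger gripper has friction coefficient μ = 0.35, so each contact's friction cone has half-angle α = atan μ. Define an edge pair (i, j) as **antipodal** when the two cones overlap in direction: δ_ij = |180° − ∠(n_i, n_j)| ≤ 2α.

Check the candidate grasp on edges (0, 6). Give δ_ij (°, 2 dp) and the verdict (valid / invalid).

α = atan 0.35 = 19.29°;  2α = 38.58°
edge 0: e_0 = (-1.08, +0.50);  n_0 = (+0.4201, +0.9075)
edge 6: e_6 = (+0.40, +2.20);  n_6 = (+0.9839, -0.1789)
∠(n_0, n_6) = 75.46°
δ = |180° − 75.46°| = 104.54°
104.54° > 2α = 38.58°  →  invalid

δ = 104.54°, invalid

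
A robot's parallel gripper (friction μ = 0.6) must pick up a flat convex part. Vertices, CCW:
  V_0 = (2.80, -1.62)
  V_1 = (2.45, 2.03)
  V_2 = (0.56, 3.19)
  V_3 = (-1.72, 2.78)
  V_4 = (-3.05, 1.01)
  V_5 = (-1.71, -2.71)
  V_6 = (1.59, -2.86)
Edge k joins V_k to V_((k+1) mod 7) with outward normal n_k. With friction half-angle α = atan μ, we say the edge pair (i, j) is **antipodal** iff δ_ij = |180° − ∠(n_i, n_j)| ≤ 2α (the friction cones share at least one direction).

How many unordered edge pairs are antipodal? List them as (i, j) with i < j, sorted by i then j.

α = atan 0.6 = 30.96°;  2α = 61.93°
n_0 = (+0.9954, +0.0955)
n_1 = (+0.5231, +0.8523)
n_2 = (-0.1770, +0.9842)
n_3 = (-0.7995, +0.6007)
n_4 = (-0.9408, -0.3389)
n_5 = (-0.0454, -0.9990)
n_6 = (+0.7157, -0.6984)
  (0,1): δ = 127.02°  ·
  (0,2): δ = 85.28°  ·
  (0,3): δ = 42.40°  ✓
  (0,4): δ = 14.33°  ✓
  (0,5): δ = 81.92°  ·
  (0,6): δ = 130.22°  ·
  (1,2): δ = 138.27°  ·
  (1,3): δ = 95.38°  ·
  (1,4): δ = 38.65°  ✓
  (1,5): δ = 28.94°  ✓
  (1,6): δ = 77.24°  ·
  (2,3): δ = 137.12°  ·
  (2,4): δ = 80.38°  ·
  (2,5): δ = 12.80°  ✓
  (2,6): δ = 35.51°  ✓
  (3,4): δ = 123.27°  ·
  (3,5): δ = 55.68°  ✓
  (3,6): δ = 7.38°  ✓
  (4,5): δ = 112.41°  ·
  (4,6): δ = 64.11°  ·
  (5,6): δ = 131.70°  ·
antipodal pairs: 8

count = 8; pairs: (0,3), (0,4), (1,4), (1,5), (2,5), (2,6), (3,5), (3,6)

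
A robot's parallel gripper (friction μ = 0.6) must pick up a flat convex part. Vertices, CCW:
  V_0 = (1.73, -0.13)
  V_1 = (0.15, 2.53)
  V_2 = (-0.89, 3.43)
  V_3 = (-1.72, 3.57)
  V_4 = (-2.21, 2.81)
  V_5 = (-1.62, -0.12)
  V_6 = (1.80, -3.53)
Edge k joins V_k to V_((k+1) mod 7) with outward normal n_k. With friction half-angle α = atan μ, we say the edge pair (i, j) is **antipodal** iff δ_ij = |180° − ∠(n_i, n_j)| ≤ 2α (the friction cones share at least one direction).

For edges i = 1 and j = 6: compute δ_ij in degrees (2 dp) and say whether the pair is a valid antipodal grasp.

δ = 132.05°, invalid

α = atan 0.6 = 30.96°;  2α = 61.93°
edge 1: e_1 = (-1.04, +0.90);  n_1 = (+0.6544, +0.7562)
edge 6: e_6 = (-0.07, +3.40);  n_6 = (+0.9998, +0.0206)
∠(n_1, n_6) = 47.95°
δ = |180° − 47.95°| = 132.05°
132.05° > 2α = 61.93°  →  invalid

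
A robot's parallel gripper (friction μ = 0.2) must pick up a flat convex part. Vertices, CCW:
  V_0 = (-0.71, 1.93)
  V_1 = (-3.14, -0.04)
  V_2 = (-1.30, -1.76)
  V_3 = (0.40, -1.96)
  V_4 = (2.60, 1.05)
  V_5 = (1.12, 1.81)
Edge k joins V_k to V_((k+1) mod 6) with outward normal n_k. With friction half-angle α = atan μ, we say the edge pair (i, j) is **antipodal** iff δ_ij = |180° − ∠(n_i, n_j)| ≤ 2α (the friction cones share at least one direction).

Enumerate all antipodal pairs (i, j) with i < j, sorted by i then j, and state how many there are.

α = atan 0.2 = 11.31°;  2α = 22.62°
n_0 = (-0.6297, +0.7768)
n_1 = (-0.6829, -0.7305)
n_2 = (-0.1168, -0.9932)
n_3 = (+0.8073, -0.5901)
n_4 = (+0.4568, +0.8896)
n_5 = (+0.0654, +0.9979)
  (0,1): δ = 82.10°  ·
  (0,2): δ = 45.74°  ·
  (0,3): δ = 14.81°  ✓
  (0,4): δ = 113.79°  ·
  (0,5): δ = 137.22°  ·
  (1,2): δ = 143.64°  ·
  (1,3): δ = 83.09°  ·
  (1,4): δ = 15.89°  ✓
  (1,5): δ = 39.32°  ·
  (2,3): δ = 119.45°  ·
  (2,4): δ = 20.47°  ✓
  (2,5): δ = 2.96°  ✓
  (3,4): δ = 81.02°  ·
  (3,5): δ = 57.59°  ·
  (4,5): δ = 156.57°  ·
antipodal pairs: 4

count = 4; pairs: (0,3), (1,4), (2,4), (2,5)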